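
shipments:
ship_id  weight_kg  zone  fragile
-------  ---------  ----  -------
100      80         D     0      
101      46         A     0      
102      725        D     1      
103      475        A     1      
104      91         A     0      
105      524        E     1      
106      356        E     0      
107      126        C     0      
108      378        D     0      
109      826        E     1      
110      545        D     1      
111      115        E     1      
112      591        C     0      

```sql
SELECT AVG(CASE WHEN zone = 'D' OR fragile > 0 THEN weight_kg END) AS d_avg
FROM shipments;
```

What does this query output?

ship_id=100: ✓ → 80
ship_id=101: ✗
ship_id=102: ✓ → 725
ship_id=103: ✓ → 475
ship_id=104: ✗
ship_id=105: ✓ → 524
ship_id=106: ✗
ship_id=107: ✗
ship_id=108: ✓ → 378
ship_id=109: ✓ → 826
ship_id=110: ✓ → 545
ship_id=111: ✓ → 115
ship_id=112: ✗
d_avg = (80 + 725 + 475 + 524 + 378 + 826 + 545 + 115) / 8 = 458.5

458.5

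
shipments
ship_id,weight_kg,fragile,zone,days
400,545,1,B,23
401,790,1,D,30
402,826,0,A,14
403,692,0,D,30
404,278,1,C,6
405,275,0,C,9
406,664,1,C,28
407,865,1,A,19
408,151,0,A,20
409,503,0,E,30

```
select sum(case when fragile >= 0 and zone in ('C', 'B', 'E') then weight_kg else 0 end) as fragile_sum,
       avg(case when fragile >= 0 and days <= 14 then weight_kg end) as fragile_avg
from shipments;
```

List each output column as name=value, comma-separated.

[fragile_sum: fragile >= 0 and zone in ('C', 'B', 'E')]
ship_id=400: ✓ → 545
ship_id=401: ✗
ship_id=402: ✗
ship_id=403: ✗
ship_id=404: ✓ → 278
ship_id=405: ✓ → 275
ship_id=406: ✓ → 664
ship_id=407: ✗
ship_id=408: ✗
ship_id=409: ✓ → 503
fragile_sum = 545 + 278 + 275 + 664 + 503 = 2265
—
[fragile_avg: fragile >= 0 and days <= 14]
ship_id=400: ✗
ship_id=401: ✗
ship_id=402: ✓ → 826
ship_id=403: ✗
ship_id=404: ✓ → 278
ship_id=405: ✓ → 275
ship_id=406: ✗
ship_id=407: ✗
ship_id=408: ✗
ship_id=409: ✗
fragile_avg = (826 + 278 + 275) / 3 = 459.6666666667

fragile_sum=2265, fragile_avg=459.6666666667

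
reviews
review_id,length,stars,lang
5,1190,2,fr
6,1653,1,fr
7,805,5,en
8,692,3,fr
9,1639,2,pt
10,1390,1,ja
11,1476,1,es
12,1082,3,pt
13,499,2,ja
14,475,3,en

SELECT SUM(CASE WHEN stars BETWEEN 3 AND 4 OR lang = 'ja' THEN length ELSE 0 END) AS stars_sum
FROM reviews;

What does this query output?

review_id=5: ✗
review_id=6: ✗
review_id=7: ✗
review_id=8: ✓ → 692
review_id=9: ✗
review_id=10: ✓ → 1390
review_id=11: ✗
review_id=12: ✓ → 1082
review_id=13: ✓ → 499
review_id=14: ✓ → 475
stars_sum = 692 + 1390 + 1082 + 499 + 475 = 4138

4138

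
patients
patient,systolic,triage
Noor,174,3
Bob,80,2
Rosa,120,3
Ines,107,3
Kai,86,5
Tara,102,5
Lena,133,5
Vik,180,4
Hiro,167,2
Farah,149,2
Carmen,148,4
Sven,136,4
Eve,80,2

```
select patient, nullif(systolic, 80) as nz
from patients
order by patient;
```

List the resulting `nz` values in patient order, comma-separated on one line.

NULL, 148, NULL, 149, 167, 107, 86, 133, 174, 120, 136, 102, 180

patient=Bob: systolic=80 vs 80: equal → NULL
patient=Carmen: systolic=148 vs 80: differ → 148
patient=Eve: systolic=80 vs 80: equal → NULL
patient=Farah: systolic=149 vs 80: differ → 149
patient=Hiro: systolic=167 vs 80: differ → 167
patient=Ines: systolic=107 vs 80: differ → 107
patient=Kai: systolic=86 vs 80: differ → 86
patient=Lena: systolic=133 vs 80: differ → 133
patient=Noor: systolic=174 vs 80: differ → 174
patient=Rosa: systolic=120 vs 80: differ → 120
patient=Sven: systolic=136 vs 80: differ → 136
patient=Tara: systolic=102 vs 80: differ → 102
patient=Vik: systolic=180 vs 80: differ → 180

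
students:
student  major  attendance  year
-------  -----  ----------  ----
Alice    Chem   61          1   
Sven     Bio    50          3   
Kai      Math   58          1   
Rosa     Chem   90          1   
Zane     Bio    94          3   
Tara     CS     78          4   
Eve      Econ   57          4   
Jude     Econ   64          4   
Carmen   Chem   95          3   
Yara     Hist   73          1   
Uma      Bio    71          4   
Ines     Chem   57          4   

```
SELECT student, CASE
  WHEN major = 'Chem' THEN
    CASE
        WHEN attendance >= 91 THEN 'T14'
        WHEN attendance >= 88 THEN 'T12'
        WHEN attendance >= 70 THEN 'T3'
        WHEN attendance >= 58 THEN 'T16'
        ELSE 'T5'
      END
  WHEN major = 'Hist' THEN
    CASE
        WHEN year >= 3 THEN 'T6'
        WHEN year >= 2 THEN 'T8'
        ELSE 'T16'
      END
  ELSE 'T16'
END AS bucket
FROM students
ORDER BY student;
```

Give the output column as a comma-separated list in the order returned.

student=Alice: major='Chem' → inner[attendance >= 58] → T16
student=Carmen: major='Chem' → inner[attendance >= 91] → T14
student=Eve: major='Econ' → outer ELSE → T16
student=Ines: major='Chem' → inner[ELSE] → T5
student=Jude: major='Econ' → outer ELSE → T16
student=Kai: major='Math' → outer ELSE → T16
student=Rosa: major='Chem' → inner[attendance >= 88] → T12
student=Sven: major='Bio' → outer ELSE → T16
student=Tara: major='CS' → outer ELSE → T16
student=Uma: major='Bio' → outer ELSE → T16
student=Yara: major='Hist' → inner[ELSE] → T16
student=Zane: major='Bio' → outer ELSE → T16

T16, T14, T16, T5, T16, T16, T12, T16, T16, T16, T16, T16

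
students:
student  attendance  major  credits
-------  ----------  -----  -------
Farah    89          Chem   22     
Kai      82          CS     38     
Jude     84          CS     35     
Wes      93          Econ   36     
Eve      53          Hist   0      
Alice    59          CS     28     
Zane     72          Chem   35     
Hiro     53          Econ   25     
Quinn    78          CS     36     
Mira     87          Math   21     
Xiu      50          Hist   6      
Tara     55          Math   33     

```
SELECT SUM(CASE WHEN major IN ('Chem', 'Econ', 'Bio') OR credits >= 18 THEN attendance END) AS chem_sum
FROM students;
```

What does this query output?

student=Farah: ✓ → 89
student=Kai: ✓ → 82
student=Jude: ✓ → 84
student=Wes: ✓ → 93
student=Eve: ✗
student=Alice: ✓ → 59
student=Zane: ✓ → 72
student=Hiro: ✓ → 53
student=Quinn: ✓ → 78
student=Mira: ✓ → 87
student=Xiu: ✗
student=Tara: ✓ → 55
chem_sum = 89 + 82 + 84 + 93 + 59 + 72 + 53 + 78 + 87 + 55 = 752

752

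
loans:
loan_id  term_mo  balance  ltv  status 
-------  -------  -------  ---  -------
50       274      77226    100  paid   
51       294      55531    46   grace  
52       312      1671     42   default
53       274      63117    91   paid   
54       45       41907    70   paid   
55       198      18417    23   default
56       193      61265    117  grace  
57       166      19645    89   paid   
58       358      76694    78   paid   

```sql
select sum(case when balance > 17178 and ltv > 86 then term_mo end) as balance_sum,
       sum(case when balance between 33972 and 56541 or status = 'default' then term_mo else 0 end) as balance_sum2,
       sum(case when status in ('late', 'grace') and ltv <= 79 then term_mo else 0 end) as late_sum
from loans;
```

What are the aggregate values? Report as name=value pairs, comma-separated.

[balance_sum: balance > 17178 and ltv > 86]
loan_id=50: ✓ → 274
loan_id=51: ✗
loan_id=52: ✗
loan_id=53: ✓ → 274
loan_id=54: ✗
loan_id=55: ✗
loan_id=56: ✓ → 193
loan_id=57: ✓ → 166
loan_id=58: ✗
balance_sum = 274 + 274 + 193 + 166 = 907
—
[balance_sum2: balance between 33972 and 56541 or status = 'default']
loan_id=50: ✗
loan_id=51: ✓ → 294
loan_id=52: ✓ → 312
loan_id=53: ✗
loan_id=54: ✓ → 45
loan_id=55: ✓ → 198
loan_id=56: ✗
loan_id=57: ✗
loan_id=58: ✗
balance_sum2 = 294 + 312 + 45 + 198 = 849
—
[late_sum: status in ('late', 'grace') and ltv <= 79]
loan_id=50: ✗
loan_id=51: ✓ → 294
loan_id=52: ✗
loan_id=53: ✗
loan_id=54: ✗
loan_id=55: ✗
loan_id=56: ✗
loan_id=57: ✗
loan_id=58: ✗
late_sum = 294

balance_sum=907, balance_sum2=849, late_sum=294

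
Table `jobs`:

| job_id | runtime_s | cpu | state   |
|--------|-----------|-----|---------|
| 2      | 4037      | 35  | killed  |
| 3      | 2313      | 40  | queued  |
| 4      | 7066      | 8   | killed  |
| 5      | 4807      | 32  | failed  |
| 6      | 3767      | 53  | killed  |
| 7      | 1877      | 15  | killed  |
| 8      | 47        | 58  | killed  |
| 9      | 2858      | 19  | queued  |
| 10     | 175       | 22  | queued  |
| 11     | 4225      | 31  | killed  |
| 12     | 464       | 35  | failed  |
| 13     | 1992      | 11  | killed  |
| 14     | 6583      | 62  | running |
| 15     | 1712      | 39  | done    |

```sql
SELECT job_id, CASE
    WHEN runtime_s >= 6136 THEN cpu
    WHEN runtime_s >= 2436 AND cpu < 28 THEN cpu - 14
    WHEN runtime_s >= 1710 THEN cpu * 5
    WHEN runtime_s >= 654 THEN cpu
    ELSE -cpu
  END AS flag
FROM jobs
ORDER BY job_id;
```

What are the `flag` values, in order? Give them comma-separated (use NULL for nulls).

175, 200, 8, 160, 265, 75, -58, 5, -22, 155, -35, 55, 62, 195

job_id=2: runtime_s >= 1710 → 175
job_id=3: runtime_s >= 1710 → 200
job_id=4: runtime_s >= 6136 → 8
job_id=5: runtime_s >= 1710 → 160
job_id=6: runtime_s >= 1710 → 265
job_id=7: runtime_s >= 1710 → 75
job_id=8: ELSE → -58
job_id=9: runtime_s >= 2436 AND cpu < 28 → 5
job_id=10: ELSE → -22
job_id=11: runtime_s >= 1710 → 155
job_id=12: ELSE → -35
job_id=13: runtime_s >= 1710 → 55
job_id=14: runtime_s >= 6136 → 62
job_id=15: runtime_s >= 1710 → 195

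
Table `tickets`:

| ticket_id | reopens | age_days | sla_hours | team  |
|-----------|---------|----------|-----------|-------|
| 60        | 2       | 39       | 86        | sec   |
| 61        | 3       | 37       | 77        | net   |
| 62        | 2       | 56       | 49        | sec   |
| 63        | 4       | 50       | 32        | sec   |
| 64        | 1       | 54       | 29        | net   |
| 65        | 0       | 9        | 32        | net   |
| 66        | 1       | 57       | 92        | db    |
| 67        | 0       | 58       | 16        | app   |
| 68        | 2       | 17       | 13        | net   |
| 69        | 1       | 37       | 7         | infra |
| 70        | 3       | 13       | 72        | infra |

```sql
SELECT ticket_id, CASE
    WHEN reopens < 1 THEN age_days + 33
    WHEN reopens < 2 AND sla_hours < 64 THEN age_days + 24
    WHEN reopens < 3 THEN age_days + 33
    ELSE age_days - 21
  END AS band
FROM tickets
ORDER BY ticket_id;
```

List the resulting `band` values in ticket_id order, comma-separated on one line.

72, 16, 89, 29, 78, 42, 90, 91, 50, 61, -8

ticket_id=60: reopens < 3 → 72
ticket_id=61: ELSE → 16
ticket_id=62: reopens < 3 → 89
ticket_id=63: ELSE → 29
ticket_id=64: reopens < 2 AND sla_hours < 64 → 78
ticket_id=65: reopens < 1 → 42
ticket_id=66: reopens < 3 → 90
ticket_id=67: reopens < 1 → 91
ticket_id=68: reopens < 3 → 50
ticket_id=69: reopens < 2 AND sla_hours < 64 → 61
ticket_id=70: ELSE → -8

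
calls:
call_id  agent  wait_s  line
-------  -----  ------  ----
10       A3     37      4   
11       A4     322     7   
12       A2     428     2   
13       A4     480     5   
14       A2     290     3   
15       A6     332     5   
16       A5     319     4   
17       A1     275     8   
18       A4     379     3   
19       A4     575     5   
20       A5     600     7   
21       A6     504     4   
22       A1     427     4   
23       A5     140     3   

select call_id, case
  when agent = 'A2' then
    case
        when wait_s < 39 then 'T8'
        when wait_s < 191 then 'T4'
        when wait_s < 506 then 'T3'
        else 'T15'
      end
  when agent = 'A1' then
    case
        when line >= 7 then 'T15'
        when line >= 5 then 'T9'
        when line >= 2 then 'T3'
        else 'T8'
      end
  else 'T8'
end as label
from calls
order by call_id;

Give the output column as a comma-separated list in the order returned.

T8, T8, T3, T8, T3, T8, T8, T15, T8, T8, T8, T8, T3, T8

call_id=10: agent='A3' → outer ELSE → T8
call_id=11: agent='A4' → outer ELSE → T8
call_id=12: agent='A2' → inner[wait_s < 506] → T3
call_id=13: agent='A4' → outer ELSE → T8
call_id=14: agent='A2' → inner[wait_s < 506] → T3
call_id=15: agent='A6' → outer ELSE → T8
call_id=16: agent='A5' → outer ELSE → T8
call_id=17: agent='A1' → inner[line >= 7] → T15
call_id=18: agent='A4' → outer ELSE → T8
call_id=19: agent='A4' → outer ELSE → T8
call_id=20: agent='A5' → outer ELSE → T8
call_id=21: agent='A6' → outer ELSE → T8
call_id=22: agent='A1' → inner[line >= 2] → T3
call_id=23: agent='A5' → outer ELSE → T8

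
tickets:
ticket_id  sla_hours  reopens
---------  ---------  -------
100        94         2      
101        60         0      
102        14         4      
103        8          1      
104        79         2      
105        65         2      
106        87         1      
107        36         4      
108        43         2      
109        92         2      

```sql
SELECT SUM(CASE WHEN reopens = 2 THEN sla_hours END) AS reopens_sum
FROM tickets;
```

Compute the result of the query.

373

ticket_id=100: ✓ → 94
ticket_id=101: ✗
ticket_id=102: ✗
ticket_id=103: ✗
ticket_id=104: ✓ → 79
ticket_id=105: ✓ → 65
ticket_id=106: ✗
ticket_id=107: ✗
ticket_id=108: ✓ → 43
ticket_id=109: ✓ → 92
reopens_sum = 94 + 79 + 65 + 43 + 92 = 373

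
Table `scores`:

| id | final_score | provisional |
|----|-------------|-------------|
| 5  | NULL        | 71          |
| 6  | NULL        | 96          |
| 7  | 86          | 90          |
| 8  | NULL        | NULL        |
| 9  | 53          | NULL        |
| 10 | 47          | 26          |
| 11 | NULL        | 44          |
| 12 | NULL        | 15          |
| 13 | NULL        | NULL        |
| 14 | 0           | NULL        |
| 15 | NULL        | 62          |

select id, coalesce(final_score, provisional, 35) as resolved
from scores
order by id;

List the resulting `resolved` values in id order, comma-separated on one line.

71, 96, 86, 35, 53, 47, 44, 15, 35, 0, 62

id=5: final_score=NULL, provisional=71 → 71
id=6: final_score=NULL, provisional=96 → 96
id=7: final_score=86 → 86
id=8: final_score=NULL, provisional=NULL, → literal 35 → 35
id=9: final_score=53 → 53
id=10: final_score=47 → 47
id=11: final_score=NULL, provisional=44 → 44
id=12: final_score=NULL, provisional=15 → 15
id=13: final_score=NULL, provisional=NULL, → literal 35 → 35
id=14: final_score=0 → 0
id=15: final_score=NULL, provisional=62 → 62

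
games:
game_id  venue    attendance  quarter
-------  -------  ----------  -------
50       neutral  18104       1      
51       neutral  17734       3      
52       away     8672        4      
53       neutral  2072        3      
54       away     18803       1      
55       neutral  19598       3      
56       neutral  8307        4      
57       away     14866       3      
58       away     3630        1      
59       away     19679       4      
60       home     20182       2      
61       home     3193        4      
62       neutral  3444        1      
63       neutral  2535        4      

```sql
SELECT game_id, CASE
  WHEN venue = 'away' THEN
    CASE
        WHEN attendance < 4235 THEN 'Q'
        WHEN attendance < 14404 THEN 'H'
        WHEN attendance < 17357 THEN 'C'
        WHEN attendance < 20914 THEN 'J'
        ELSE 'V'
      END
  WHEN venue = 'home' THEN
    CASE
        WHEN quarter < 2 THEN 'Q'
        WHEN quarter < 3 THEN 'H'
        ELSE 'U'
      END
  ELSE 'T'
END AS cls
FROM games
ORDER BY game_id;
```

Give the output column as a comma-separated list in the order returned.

game_id=50: venue='neutral' → outer ELSE → T
game_id=51: venue='neutral' → outer ELSE → T
game_id=52: venue='away' → inner[attendance < 14404] → H
game_id=53: venue='neutral' → outer ELSE → T
game_id=54: venue='away' → inner[attendance < 20914] → J
game_id=55: venue='neutral' → outer ELSE → T
game_id=56: venue='neutral' → outer ELSE → T
game_id=57: venue='away' → inner[attendance < 17357] → C
game_id=58: venue='away' → inner[attendance < 4235] → Q
game_id=59: venue='away' → inner[attendance < 20914] → J
game_id=60: venue='home' → inner[quarter < 3] → H
game_id=61: venue='home' → inner[ELSE] → U
game_id=62: venue='neutral' → outer ELSE → T
game_id=63: venue='neutral' → outer ELSE → T

T, T, H, T, J, T, T, C, Q, J, H, U, T, T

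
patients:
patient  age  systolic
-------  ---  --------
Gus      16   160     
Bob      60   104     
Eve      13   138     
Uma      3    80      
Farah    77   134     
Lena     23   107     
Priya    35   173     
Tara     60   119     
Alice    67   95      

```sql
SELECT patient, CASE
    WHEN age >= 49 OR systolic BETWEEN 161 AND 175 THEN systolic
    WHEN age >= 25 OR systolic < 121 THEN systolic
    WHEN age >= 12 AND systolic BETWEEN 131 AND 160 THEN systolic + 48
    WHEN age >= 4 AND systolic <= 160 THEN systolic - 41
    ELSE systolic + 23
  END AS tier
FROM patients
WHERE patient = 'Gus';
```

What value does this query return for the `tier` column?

208

patient = Gus: age=16, systolic=160.
age >= 49 OR systolic BETWEEN 161 AND 175 → false
age >= 25 OR systolic < 121 → false
age >= 12 AND systolic BETWEEN 131 AND 160 → true → 208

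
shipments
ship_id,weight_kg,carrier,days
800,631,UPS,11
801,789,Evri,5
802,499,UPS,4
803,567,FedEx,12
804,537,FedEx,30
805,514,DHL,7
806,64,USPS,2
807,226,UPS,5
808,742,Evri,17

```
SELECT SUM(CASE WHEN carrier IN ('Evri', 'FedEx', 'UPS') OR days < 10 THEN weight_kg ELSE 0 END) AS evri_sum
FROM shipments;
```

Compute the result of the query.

4569

ship_id=800: ✓ → 631
ship_id=801: ✓ → 789
ship_id=802: ✓ → 499
ship_id=803: ✓ → 567
ship_id=804: ✓ → 537
ship_id=805: ✓ → 514
ship_id=806: ✓ → 64
ship_id=807: ✓ → 226
ship_id=808: ✓ → 742
evri_sum = 631 + 789 + 499 + 567 + 537 + 514 + 64 + 226 + 742 = 4569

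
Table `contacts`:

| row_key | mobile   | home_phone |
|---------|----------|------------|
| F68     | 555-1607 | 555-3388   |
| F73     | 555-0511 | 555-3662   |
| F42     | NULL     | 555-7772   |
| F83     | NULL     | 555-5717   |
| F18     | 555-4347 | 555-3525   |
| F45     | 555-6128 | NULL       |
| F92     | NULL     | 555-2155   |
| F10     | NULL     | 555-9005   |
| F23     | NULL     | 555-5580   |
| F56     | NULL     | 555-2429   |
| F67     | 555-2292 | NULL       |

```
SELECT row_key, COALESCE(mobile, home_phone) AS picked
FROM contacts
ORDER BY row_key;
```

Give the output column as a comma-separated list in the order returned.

row_key=F10: mobile=NULL, home_phone=555-9005 → 555-9005
row_key=F18: mobile=555-4347 → 555-4347
row_key=F23: mobile=NULL, home_phone=555-5580 → 555-5580
row_key=F42: mobile=NULL, home_phone=555-7772 → 555-7772
row_key=F45: mobile=555-6128 → 555-6128
row_key=F56: mobile=NULL, home_phone=555-2429 → 555-2429
row_key=F67: mobile=555-2292 → 555-2292
row_key=F68: mobile=555-1607 → 555-1607
row_key=F73: mobile=555-0511 → 555-0511
row_key=F83: mobile=NULL, home_phone=555-5717 → 555-5717
row_key=F92: mobile=NULL, home_phone=555-2155 → 555-2155

555-9005, 555-4347, 555-5580, 555-7772, 555-6128, 555-2429, 555-2292, 555-1607, 555-0511, 555-5717, 555-2155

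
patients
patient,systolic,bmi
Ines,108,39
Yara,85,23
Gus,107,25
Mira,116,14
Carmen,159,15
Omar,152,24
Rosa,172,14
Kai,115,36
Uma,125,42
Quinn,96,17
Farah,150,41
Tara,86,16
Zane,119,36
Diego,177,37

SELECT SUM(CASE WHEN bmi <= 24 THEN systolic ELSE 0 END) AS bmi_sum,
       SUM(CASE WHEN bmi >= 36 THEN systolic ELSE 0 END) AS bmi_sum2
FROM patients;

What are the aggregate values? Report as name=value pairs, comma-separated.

bmi_sum=866, bmi_sum2=794

[bmi_sum: bmi <= 24]
patient=Ines: ✗
patient=Yara: ✓ → 85
patient=Gus: ✗
patient=Mira: ✓ → 116
patient=Carmen: ✓ → 159
patient=Omar: ✓ → 152
patient=Rosa: ✓ → 172
patient=Kai: ✗
patient=Uma: ✗
patient=Quinn: ✓ → 96
patient=Farah: ✗
patient=Tara: ✓ → 86
patient=Zane: ✗
patient=Diego: ✗
bmi_sum = 85 + 116 + 159 + 152 + 172 + 96 + 86 = 866
—
[bmi_sum2: bmi >= 36]
patient=Ines: ✓ → 108
patient=Yara: ✗
patient=Gus: ✗
patient=Mira: ✗
patient=Carmen: ✗
patient=Omar: ✗
patient=Rosa: ✗
patient=Kai: ✓ → 115
patient=Uma: ✓ → 125
patient=Quinn: ✗
patient=Farah: ✓ → 150
patient=Tara: ✗
patient=Zane: ✓ → 119
patient=Diego: ✓ → 177
bmi_sum2 = 108 + 115 + 125 + 150 + 119 + 177 = 794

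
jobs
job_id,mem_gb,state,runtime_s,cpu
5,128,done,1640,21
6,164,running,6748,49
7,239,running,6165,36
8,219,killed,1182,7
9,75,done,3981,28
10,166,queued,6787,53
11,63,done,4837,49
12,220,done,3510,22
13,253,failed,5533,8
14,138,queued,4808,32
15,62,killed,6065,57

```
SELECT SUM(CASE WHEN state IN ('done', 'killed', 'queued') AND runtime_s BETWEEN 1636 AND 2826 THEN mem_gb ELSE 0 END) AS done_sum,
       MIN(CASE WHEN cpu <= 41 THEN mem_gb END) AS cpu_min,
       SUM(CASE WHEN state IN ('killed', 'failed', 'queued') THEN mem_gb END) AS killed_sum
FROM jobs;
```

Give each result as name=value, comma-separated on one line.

[done_sum: state IN ('done', 'killed', 'queued') AND runtime_s BETWEEN 1636 AND 2826]
job_id=5: ✓ → 128
job_id=6: ✗
job_id=7: ✗
job_id=8: ✗
job_id=9: ✗
job_id=10: ✗
job_id=11: ✗
job_id=12: ✗
job_id=13: ✗
job_id=14: ✗
job_id=15: ✗
done_sum = 128
—
[cpu_min: cpu <= 41]
job_id=5: ✓ → 128
job_id=6: ✗
job_id=7: ✓ → 239
job_id=8: ✓ → 219
job_id=9: ✓ → 75
job_id=10: ✗
job_id=11: ✗
job_id=12: ✓ → 220
job_id=13: ✓ → 253
job_id=14: ✓ → 138
job_id=15: ✗
cpu_min = MIN(128, 239, 219, 75, 220, 253, 138) = 75
—
[killed_sum: state IN ('killed', 'failed', 'queued')]
job_id=5: ✗
job_id=6: ✗
job_id=7: ✗
job_id=8: ✓ → 219
job_id=9: ✗
job_id=10: ✓ → 166
job_id=11: ✗
job_id=12: ✗
job_id=13: ✓ → 253
job_id=14: ✓ → 138
job_id=15: ✓ → 62
killed_sum = 219 + 166 + 253 + 138 + 62 = 838

done_sum=128, cpu_min=75, killed_sum=838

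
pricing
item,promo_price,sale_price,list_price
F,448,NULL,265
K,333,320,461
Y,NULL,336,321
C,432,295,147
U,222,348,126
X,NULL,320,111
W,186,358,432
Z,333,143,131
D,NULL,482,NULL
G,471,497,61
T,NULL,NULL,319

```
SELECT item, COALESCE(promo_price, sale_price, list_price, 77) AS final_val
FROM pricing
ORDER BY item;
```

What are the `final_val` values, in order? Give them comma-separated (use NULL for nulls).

item=C: promo_price=432 → 432
item=D: promo_price=NULL, sale_price=482 → 482
item=F: promo_price=448 → 448
item=G: promo_price=471 → 471
item=K: promo_price=333 → 333
item=T: promo_price=NULL, sale_price=NULL, list_price=319 → 319
item=U: promo_price=222 → 222
item=W: promo_price=186 → 186
item=X: promo_price=NULL, sale_price=320 → 320
item=Y: promo_price=NULL, sale_price=336 → 336
item=Z: promo_price=333 → 333

432, 482, 448, 471, 333, 319, 222, 186, 320, 336, 333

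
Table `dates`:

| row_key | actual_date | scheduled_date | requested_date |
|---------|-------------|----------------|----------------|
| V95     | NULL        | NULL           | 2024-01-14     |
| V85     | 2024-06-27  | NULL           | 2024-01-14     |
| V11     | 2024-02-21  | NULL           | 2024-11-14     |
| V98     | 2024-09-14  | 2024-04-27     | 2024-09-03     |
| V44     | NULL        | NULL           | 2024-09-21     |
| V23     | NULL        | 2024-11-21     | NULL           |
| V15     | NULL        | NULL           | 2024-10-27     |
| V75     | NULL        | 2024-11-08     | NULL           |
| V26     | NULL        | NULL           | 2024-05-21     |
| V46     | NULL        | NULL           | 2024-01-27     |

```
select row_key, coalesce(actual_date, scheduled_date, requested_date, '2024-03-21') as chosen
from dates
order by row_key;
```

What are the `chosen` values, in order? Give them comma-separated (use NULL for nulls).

2024-02-21, 2024-10-27, 2024-11-21, 2024-05-21, 2024-09-21, 2024-01-27, 2024-11-08, 2024-06-27, 2024-01-14, 2024-09-14

row_key=V11: actual_date=2024-02-21 → 2024-02-21
row_key=V15: actual_date=NULL, scheduled_date=NULL, requested_date=2024-10-27 → 2024-10-27
row_key=V23: actual_date=NULL, scheduled_date=2024-11-21 → 2024-11-21
row_key=V26: actual_date=NULL, scheduled_date=NULL, requested_date=2024-05-21 → 2024-05-21
row_key=V44: actual_date=NULL, scheduled_date=NULL, requested_date=2024-09-21 → 2024-09-21
row_key=V46: actual_date=NULL, scheduled_date=NULL, requested_date=2024-01-27 → 2024-01-27
row_key=V75: actual_date=NULL, scheduled_date=2024-11-08 → 2024-11-08
row_key=V85: actual_date=2024-06-27 → 2024-06-27
row_key=V95: actual_date=NULL, scheduled_date=NULL, requested_date=2024-01-14 → 2024-01-14
row_key=V98: actual_date=2024-09-14 → 2024-09-14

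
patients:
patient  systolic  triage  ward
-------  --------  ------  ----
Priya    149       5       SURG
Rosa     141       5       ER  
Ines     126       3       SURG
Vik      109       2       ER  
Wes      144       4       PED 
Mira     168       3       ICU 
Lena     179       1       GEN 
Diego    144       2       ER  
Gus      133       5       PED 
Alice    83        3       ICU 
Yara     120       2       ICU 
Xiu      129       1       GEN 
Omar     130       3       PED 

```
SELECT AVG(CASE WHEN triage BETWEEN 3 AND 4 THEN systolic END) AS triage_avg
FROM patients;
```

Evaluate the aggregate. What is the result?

patient=Priya: ✗
patient=Rosa: ✗
patient=Ines: ✓ → 126
patient=Vik: ✗
patient=Wes: ✓ → 144
patient=Mira: ✓ → 168
patient=Lena: ✗
patient=Diego: ✗
patient=Gus: ✗
patient=Alice: ✓ → 83
patient=Yara: ✗
patient=Xiu: ✗
patient=Omar: ✓ → 130
triage_avg = (126 + 144 + 168 + 83 + 130) / 5 = 130.2

130.2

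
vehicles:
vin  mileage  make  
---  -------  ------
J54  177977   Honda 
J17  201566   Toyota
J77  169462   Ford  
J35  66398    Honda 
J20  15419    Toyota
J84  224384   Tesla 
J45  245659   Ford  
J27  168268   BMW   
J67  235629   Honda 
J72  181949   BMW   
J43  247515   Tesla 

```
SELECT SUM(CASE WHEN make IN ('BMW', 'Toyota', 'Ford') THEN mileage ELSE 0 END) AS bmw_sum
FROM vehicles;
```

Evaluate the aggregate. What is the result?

982323

vin=J54: ✗
vin=J17: ✓ → 201566
vin=J77: ✓ → 169462
vin=J35: ✗
vin=J20: ✓ → 15419
vin=J84: ✗
vin=J45: ✓ → 245659
vin=J27: ✓ → 168268
vin=J67: ✗
vin=J72: ✓ → 181949
vin=J43: ✗
bmw_sum = 201566 + 169462 + 15419 + 245659 + 168268 + 181949 = 982323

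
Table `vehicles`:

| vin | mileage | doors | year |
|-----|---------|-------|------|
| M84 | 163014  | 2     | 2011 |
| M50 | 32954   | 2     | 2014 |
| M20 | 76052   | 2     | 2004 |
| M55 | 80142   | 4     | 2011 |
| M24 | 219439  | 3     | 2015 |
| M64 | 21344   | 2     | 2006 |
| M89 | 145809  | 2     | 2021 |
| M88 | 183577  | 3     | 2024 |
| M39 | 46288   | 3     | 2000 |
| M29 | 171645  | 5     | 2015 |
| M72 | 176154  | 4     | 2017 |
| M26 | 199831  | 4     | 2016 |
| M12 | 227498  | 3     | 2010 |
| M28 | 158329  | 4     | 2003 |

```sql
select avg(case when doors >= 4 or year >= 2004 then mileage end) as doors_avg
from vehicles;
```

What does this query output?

142752.9230769231

vin=M84: ✓ → 163014
vin=M50: ✓ → 32954
vin=M20: ✓ → 76052
vin=M55: ✓ → 80142
vin=M24: ✓ → 219439
vin=M64: ✓ → 21344
vin=M89: ✓ → 145809
vin=M88: ✓ → 183577
vin=M39: ✗
vin=M29: ✓ → 171645
vin=M72: ✓ → 176154
vin=M26: ✓ → 199831
vin=M12: ✓ → 227498
vin=M28: ✓ → 158329
doors_avg = (163014 + 32954 + 76052 + 80142 + 219439 + 21344 + 145809 + 183577 + 171645 + 176154 + 199831 + 227498 + 158329) / 13 = 142752.9230769231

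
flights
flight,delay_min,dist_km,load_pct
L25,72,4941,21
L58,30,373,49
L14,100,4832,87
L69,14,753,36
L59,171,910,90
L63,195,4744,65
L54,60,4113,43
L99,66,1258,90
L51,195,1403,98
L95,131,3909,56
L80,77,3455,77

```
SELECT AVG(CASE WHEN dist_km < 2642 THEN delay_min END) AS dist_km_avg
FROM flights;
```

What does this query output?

95.2

flight=L25: ✗
flight=L58: ✓ → 30
flight=L14: ✗
flight=L69: ✓ → 14
flight=L59: ✓ → 171
flight=L63: ✗
flight=L54: ✗
flight=L99: ✓ → 66
flight=L51: ✓ → 195
flight=L95: ✗
flight=L80: ✗
dist_km_avg = (30 + 14 + 171 + 66 + 195) / 5 = 95.2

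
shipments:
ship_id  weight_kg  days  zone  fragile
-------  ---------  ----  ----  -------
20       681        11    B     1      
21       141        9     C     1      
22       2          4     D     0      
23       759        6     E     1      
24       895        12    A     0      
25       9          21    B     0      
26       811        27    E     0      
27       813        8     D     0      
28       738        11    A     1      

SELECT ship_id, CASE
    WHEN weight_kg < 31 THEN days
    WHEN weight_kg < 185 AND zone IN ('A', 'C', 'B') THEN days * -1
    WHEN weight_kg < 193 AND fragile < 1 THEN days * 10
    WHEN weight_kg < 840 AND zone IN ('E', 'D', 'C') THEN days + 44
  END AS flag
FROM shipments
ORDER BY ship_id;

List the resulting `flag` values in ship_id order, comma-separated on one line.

ship_id=20: (no match → NULL) → NULL
ship_id=21: weight_kg < 185 AND zone IN ('A', 'C', 'B') → -9
ship_id=22: weight_kg < 31 → 4
ship_id=23: weight_kg < 840 AND zone IN ('E', 'D', 'C') → 50
ship_id=24: (no match → NULL) → NULL
ship_id=25: weight_kg < 31 → 21
ship_id=26: weight_kg < 840 AND zone IN ('E', 'D', 'C') → 71
ship_id=27: weight_kg < 840 AND zone IN ('E', 'D', 'C') → 52
ship_id=28: (no match → NULL) → NULL

NULL, -9, 4, 50, NULL, 21, 71, 52, NULL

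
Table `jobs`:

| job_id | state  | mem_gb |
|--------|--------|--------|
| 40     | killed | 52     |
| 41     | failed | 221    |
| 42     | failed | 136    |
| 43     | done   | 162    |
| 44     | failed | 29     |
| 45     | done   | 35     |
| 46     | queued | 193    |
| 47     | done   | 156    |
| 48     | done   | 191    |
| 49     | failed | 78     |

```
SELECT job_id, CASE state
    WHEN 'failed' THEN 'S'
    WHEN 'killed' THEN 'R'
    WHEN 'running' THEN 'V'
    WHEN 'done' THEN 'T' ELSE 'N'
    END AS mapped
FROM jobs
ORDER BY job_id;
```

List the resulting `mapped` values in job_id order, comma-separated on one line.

job_id=40: state='killed' → R
job_id=41: state='failed' → S
job_id=42: state='failed' → S
job_id=43: state='done' → T
job_id=44: state='failed' → S
job_id=45: state='done' → T
job_id=46: ELSE → N
job_id=47: state='done' → T
job_id=48: state='done' → T
job_id=49: state='failed' → S

R, S, S, T, S, T, N, T, T, S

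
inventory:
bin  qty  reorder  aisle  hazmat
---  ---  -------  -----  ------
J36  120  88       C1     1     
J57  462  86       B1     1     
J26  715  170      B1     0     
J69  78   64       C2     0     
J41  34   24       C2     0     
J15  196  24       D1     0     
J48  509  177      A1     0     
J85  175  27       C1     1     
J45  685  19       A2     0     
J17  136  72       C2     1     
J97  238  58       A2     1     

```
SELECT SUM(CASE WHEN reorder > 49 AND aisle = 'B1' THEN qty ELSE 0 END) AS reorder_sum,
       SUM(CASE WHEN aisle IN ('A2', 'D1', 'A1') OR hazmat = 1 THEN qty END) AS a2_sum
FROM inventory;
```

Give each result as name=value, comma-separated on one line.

[reorder_sum: reorder > 49 AND aisle = 'B1']
bin=J36: ✗
bin=J57: ✓ → 462
bin=J26: ✓ → 715
bin=J69: ✗
bin=J41: ✗
bin=J15: ✗
bin=J48: ✗
bin=J85: ✗
bin=J45: ✗
bin=J17: ✗
bin=J97: ✗
reorder_sum = 462 + 715 = 1177
—
[a2_sum: aisle IN ('A2', 'D1', 'A1') OR hazmat = 1]
bin=J36: ✓ → 120
bin=J57: ✓ → 462
bin=J26: ✗
bin=J69: ✗
bin=J41: ✗
bin=J15: ✓ → 196
bin=J48: ✓ → 509
bin=J85: ✓ → 175
bin=J45: ✓ → 685
bin=J17: ✓ → 136
bin=J97: ✓ → 238
a2_sum = 120 + 462 + 196 + 509 + 175 + 685 + 136 + 238 = 2521

reorder_sum=1177, a2_sum=2521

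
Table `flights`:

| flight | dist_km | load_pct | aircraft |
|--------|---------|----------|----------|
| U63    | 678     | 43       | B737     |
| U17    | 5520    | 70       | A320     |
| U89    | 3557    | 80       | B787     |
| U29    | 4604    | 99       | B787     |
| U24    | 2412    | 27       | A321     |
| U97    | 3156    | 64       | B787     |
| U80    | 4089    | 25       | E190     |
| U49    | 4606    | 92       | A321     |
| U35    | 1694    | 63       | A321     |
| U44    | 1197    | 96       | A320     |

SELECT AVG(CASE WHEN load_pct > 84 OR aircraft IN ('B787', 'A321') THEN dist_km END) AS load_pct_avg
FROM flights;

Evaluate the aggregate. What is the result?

3032.2857142857

flight=U63: ✗
flight=U17: ✗
flight=U89: ✓ → 3557
flight=U29: ✓ → 4604
flight=U24: ✓ → 2412
flight=U97: ✓ → 3156
flight=U80: ✗
flight=U49: ✓ → 4606
flight=U35: ✓ → 1694
flight=U44: ✓ → 1197
load_pct_avg = (3557 + 4604 + 2412 + 3156 + 4606 + 1694 + 1197) / 7 = 3032.2857142857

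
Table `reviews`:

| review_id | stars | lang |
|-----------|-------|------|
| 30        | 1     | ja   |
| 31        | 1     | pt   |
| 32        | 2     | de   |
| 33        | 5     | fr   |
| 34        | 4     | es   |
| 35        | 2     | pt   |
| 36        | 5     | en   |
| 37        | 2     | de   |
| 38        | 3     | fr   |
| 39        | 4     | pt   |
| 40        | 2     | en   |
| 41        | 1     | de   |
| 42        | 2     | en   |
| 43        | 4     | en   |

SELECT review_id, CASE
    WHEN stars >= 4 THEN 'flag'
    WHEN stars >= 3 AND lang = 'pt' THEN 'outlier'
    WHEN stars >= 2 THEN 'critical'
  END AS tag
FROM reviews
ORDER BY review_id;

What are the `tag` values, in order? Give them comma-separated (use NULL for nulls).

review_id=30: (no match → NULL) → NULL
review_id=31: (no match → NULL) → NULL
review_id=32: stars >= 2 → critical
review_id=33: stars >= 4 → flag
review_id=34: stars >= 4 → flag
review_id=35: stars >= 2 → critical
review_id=36: stars >= 4 → flag
review_id=37: stars >= 2 → critical
review_id=38: stars >= 2 → critical
review_id=39: stars >= 4 → flag
review_id=40: stars >= 2 → critical
review_id=41: (no match → NULL) → NULL
review_id=42: stars >= 2 → critical
review_id=43: stars >= 4 → flag

NULL, NULL, critical, flag, flag, critical, flag, critical, critical, flag, critical, NULL, critical, flag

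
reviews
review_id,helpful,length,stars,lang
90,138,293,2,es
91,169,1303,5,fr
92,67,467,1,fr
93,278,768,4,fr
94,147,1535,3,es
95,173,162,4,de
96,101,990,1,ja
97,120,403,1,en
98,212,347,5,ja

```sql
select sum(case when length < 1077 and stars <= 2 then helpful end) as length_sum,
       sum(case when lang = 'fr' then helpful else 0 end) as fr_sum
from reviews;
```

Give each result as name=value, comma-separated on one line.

[length_sum: length < 1077 and stars <= 2]
review_id=90: ✓ → 138
review_id=91: ✗
review_id=92: ✓ → 67
review_id=93: ✗
review_id=94: ✗
review_id=95: ✗
review_id=96: ✓ → 101
review_id=97: ✓ → 120
review_id=98: ✗
length_sum = 138 + 67 + 101 + 120 = 426
—
[fr_sum: lang = 'fr']
review_id=90: ✗
review_id=91: ✓ → 169
review_id=92: ✓ → 67
review_id=93: ✓ → 278
review_id=94: ✗
review_id=95: ✗
review_id=96: ✗
review_id=97: ✗
review_id=98: ✗
fr_sum = 169 + 67 + 278 = 514

length_sum=426, fr_sum=514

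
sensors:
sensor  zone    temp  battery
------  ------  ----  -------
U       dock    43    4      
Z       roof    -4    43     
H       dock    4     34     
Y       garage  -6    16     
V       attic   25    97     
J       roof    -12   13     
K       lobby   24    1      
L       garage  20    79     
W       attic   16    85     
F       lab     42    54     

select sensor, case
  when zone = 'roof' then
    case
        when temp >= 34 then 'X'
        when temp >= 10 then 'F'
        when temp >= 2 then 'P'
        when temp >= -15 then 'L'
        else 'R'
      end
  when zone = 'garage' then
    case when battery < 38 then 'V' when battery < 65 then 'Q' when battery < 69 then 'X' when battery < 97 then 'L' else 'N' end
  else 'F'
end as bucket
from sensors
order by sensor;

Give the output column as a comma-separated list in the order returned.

F, F, L, F, L, F, F, F, V, L

sensor=F: zone='lab' → outer ELSE → F
sensor=H: zone='dock' → outer ELSE → F
sensor=J: zone='roof' → inner[temp >= -15] → L
sensor=K: zone='lobby' → outer ELSE → F
sensor=L: zone='garage' → inner[battery < 97] → L
sensor=U: zone='dock' → outer ELSE → F
sensor=V: zone='attic' → outer ELSE → F
sensor=W: zone='attic' → outer ELSE → F
sensor=Y: zone='garage' → inner[battery < 38] → V
sensor=Z: zone='roof' → inner[temp >= -15] → L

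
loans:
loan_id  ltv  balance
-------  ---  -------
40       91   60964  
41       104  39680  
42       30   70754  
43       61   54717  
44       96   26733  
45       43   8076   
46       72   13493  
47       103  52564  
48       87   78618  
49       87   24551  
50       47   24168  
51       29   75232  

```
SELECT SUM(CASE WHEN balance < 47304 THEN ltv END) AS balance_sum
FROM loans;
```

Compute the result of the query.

loan_id=40: ✗
loan_id=41: ✓ → 104
loan_id=42: ✗
loan_id=43: ✗
loan_id=44: ✓ → 96
loan_id=45: ✓ → 43
loan_id=46: ✓ → 72
loan_id=47: ✗
loan_id=48: ✗
loan_id=49: ✓ → 87
loan_id=50: ✓ → 47
loan_id=51: ✗
balance_sum = 104 + 96 + 43 + 72 + 87 + 47 = 449

449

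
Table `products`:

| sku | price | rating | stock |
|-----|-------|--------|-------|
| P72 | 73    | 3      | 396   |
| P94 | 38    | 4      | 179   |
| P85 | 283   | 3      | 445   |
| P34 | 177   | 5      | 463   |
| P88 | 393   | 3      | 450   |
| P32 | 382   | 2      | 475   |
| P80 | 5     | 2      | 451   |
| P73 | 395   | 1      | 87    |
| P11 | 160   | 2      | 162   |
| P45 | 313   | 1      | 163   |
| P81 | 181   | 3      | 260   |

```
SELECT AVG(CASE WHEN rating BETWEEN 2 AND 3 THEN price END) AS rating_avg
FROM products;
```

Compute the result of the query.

sku=P72: ✓ → 73
sku=P94: ✗
sku=P85: ✓ → 283
sku=P34: ✗
sku=P88: ✓ → 393
sku=P32: ✓ → 382
sku=P80: ✓ → 5
sku=P73: ✗
sku=P11: ✓ → 160
sku=P45: ✗
sku=P81: ✓ → 181
rating_avg = (73 + 283 + 393 + 382 + 5 + 160 + 181) / 7 = 211

211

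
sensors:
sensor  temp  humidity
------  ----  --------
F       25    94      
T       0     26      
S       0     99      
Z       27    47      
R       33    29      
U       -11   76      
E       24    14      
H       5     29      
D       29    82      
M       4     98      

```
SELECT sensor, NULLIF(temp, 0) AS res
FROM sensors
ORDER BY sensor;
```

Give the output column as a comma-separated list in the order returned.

29, 24, 25, 5, 4, 33, NULL, NULL, -11, 27

sensor=D: temp=29 vs 0: differ → 29
sensor=E: temp=24 vs 0: differ → 24
sensor=F: temp=25 vs 0: differ → 25
sensor=H: temp=5 vs 0: differ → 5
sensor=M: temp=4 vs 0: differ → 4
sensor=R: temp=33 vs 0: differ → 33
sensor=S: temp=0 vs 0: equal → NULL
sensor=T: temp=0 vs 0: equal → NULL
sensor=U: temp=-11 vs 0: differ → -11
sensor=Z: temp=27 vs 0: differ → 27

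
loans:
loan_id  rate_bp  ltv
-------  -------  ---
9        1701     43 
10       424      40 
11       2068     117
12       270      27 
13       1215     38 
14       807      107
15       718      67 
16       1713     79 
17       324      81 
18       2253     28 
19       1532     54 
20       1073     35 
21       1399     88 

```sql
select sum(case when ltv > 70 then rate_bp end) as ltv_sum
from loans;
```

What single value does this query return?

loan_id=9: ✗
loan_id=10: ✗
loan_id=11: ✓ → 2068
loan_id=12: ✗
loan_id=13: ✗
loan_id=14: ✓ → 807
loan_id=15: ✗
loan_id=16: ✓ → 1713
loan_id=17: ✓ → 324
loan_id=18: ✗
loan_id=19: ✗
loan_id=20: ✗
loan_id=21: ✓ → 1399
ltv_sum = 2068 + 807 + 1713 + 324 + 1399 = 6311

6311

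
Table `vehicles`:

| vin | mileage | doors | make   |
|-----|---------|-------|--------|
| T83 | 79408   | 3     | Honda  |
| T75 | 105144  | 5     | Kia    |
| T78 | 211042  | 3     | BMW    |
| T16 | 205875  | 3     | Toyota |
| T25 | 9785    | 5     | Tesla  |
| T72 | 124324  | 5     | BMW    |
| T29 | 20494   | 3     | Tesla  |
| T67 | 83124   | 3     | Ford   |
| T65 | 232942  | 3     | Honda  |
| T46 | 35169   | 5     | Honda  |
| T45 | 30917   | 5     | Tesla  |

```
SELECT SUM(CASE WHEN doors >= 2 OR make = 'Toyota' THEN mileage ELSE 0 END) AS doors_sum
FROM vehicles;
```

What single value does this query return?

1138224

vin=T83: ✓ → 79408
vin=T75: ✓ → 105144
vin=T78: ✓ → 211042
vin=T16: ✓ → 205875
vin=T25: ✓ → 9785
vin=T72: ✓ → 124324
vin=T29: ✓ → 20494
vin=T67: ✓ → 83124
vin=T65: ✓ → 232942
vin=T46: ✓ → 35169
vin=T45: ✓ → 30917
doors_sum = 79408 + 105144 + 211042 + 205875 + 9785 + 124324 + 20494 + 83124 + 232942 + 35169 + 30917 = 1138224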